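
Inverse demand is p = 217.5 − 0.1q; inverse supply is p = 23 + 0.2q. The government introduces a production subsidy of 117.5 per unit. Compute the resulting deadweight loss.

Competitive equilibrium: 217.5 − 0.1q = 23 + 0.2q → q* = 648.3333, p* = 152.6667.
The subsidy lowers effective supply by 117.5: p = 0.2q − 94.5.
New quantity: 217.5 − 0.1q = 0.2q − 94.5 → q' = 1040.
Overproduction Δq = 1040 − 648.3333 = 391.6667; wedge = subsidy = 117.5.
The triangle = ½ × 391.6667 × 117.5 = 23010.42.

23010.42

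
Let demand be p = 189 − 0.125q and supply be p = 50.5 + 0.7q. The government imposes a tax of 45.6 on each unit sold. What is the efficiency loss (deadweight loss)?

Competitive equilibrium: 189 − 0.125q = 50.5 + 0.7q → q* = 167.8788, p* = 168.0152.
With the tax, the buyer price exceeds the seller price by 45.6: (189 − 0.125q) − (50.5 + 0.7q) = 45.6 → q' = 112.6061.
Δq = 167.8788 − 112.6061 = 55.2727; the wedge equals the tax, 45.6.
Deadweight loss = ½ × 55.2727 × 45.6 = 1260.22.

1260.22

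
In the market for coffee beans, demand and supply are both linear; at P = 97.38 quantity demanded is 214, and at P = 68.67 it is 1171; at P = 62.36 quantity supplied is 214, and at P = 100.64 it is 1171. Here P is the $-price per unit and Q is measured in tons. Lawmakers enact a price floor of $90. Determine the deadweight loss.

$2263.14

Demand slope = (68.67 − 97.38)/(1171 − 214) = −0.03, so P = 103.8 − 0.03Q.
Supply slope = (100.64 − 62.36)/(1171 − 214) = 0.04, so P = 53.8 + 0.04Q.
Competitive equilibrium: 103.8 − 0.03Q = 53.8 + 0.04Q → Q* = 714.2857, P* = 82.3714.
At the floor P = 90, quantity demanded = (103.8 − 90)/0.03 = 460.
Sellers' marginal cost at Q' = 460: 53.8 + 0.04·460 = 72.2.
ΔQ = 714.2857 − 460 = 254.2857; wedge = 90 − 72.2 = 17.8.
DWL = ½ × 254.2857 × 17.8 = $2263.14.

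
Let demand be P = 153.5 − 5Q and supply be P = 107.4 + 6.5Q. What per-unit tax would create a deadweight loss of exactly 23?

23

Competitive equilibrium: 153.5 − 5Q = 107.4 + 6.5Q → Q* = 4.0087, P* = 133.4565.
A tax t gives ΔQ = t/11.5 and wedge t, so DWL = t²/23.
t²/23 = 23 → t² = 529 → t = 23.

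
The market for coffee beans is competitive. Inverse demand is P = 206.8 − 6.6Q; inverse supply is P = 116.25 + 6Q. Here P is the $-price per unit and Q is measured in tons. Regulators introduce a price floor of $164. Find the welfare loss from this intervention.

Competitive equilibrium: 206.8 − 6.6Q = 116.25 + 6Q → Q* = 7.1865, P* = 159.369.
At the floor P = 164, quantity demanded = (206.8 − 164)/6.6 = 6.4848.
Sellers' marginal cost at Q' = 6.4848: 116.25 + 6·6.4848 = 155.1588.
ΔQ = 7.1865 − 6.4848 = 0.7017; wedge = 164 − 155.1588 = 8.8412.
The triangle = ½ × 0.7017 × 8.8412 = $3.10.

$3.10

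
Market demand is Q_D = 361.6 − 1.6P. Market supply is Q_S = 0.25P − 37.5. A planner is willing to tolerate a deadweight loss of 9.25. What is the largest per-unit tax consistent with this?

In inverse form: demand P = 226 − 0.625Q, supply P = 150 + 4Q.
Competitive equilibrium: 226 − 0.625Q = 150 + 4Q → Q* = 16.4324, P* = 215.7297.
A tax t gives ΔQ = t/4.625 and wedge t, so DWL = t²/9.25.
t²/9.25 = 9.25 → t² = 85.5625 → t = 9.25.

9.25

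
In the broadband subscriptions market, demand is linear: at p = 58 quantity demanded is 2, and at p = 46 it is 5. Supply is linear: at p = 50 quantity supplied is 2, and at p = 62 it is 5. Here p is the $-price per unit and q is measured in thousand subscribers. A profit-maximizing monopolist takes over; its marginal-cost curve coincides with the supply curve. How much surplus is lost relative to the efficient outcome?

$4 thousand

Demand slope = (46 − 58)/(5 − 2) = −4, so p = 66 − 4q.
Supply slope = (62 − 50)/(5 − 2) = 4, so p = 42 + 4q.
Competitive equilibrium: 66 − 4q = 42 + 4q → q* = 3, p* = 54.
Marginal revenue: MR = 66 − 8q. Set MR = MC: 66 − 8q = 42 + 4q → q_m = 2.
Price p_m = 66 − 4·2 = 58; MC(q_m) = 42 + 4·2 = 50.
Competitive q* = 3, so Δq = 1; wedge = 58 − 50 = 8.
Deadweight loss = ½ × 1 × 8 = $4 thousand.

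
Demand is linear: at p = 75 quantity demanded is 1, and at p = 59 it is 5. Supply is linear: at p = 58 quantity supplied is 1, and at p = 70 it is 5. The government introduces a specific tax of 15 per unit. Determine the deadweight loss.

16.07

Demand slope = (59 − 75)/(5 − 1) = −4, so p = 79 − 4q.
Supply slope = (70 − 58)/(5 − 1) = 3, so p = 55 + 3q.
Competitive equilibrium: 79 − 4q = 55 + 3q → q* = 3.4286, p* = 65.2857.
With the tax, the buyer price exceeds the seller price by 15: (79 − 4q) − (55 + 3q) = 15 → q' = 1.2857.
Δq = 3.4286 − 1.2857 = 2.1429; the wedge equals the tax, 15.
DWL = ½ × 2.1429 × 15 = 16.07.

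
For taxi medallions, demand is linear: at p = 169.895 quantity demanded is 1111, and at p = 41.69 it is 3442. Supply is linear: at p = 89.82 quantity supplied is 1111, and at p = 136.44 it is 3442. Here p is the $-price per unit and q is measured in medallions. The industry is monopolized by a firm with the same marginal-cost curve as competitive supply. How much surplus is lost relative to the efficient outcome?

$31860.42

Demand slope = (41.69 − 169.895)/(3442 − 1111) = −0.055, so p = 231 − 0.055q.
Supply slope = (136.44 − 89.82)/(3442 − 1111) = 0.02, so p = 67.6 + 0.02q.
Competitive equilibrium: 231 − 0.055q = 67.6 + 0.02q → q* = 2178.66667, p* = 111.17333.
Marginal revenue: MR = 231 − 0.11q. Set MR = MC: 231 − 0.11q = 67.6 + 0.02q → q_m = 1256.92308.
Price p_m = 231 − 0.055·1256.92308 = 161.86923; MC(q_m) = 67.6 + 0.02·1256.92308 = 92.73846.
Competitive q* = 2178.66667, so Δq = 921.74359; wedge = 161.86923 − 92.73846 = 69.13077.
Welfare loss = ½ × 921.74359 × 69.13077 = $31860.42.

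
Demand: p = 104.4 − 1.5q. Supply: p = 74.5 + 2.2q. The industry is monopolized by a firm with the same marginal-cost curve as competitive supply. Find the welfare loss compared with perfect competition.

10.05

Competitive equilibrium: 104.4 − 1.5q = 74.5 + 2.2q → q* = 8.0811, p* = 92.2784.
Marginal revenue: MR = 104.4 − 3q. Set MR = MC: 104.4 − 3q = 74.5 + 2.2q → q_m = 5.75.
Price p_m = 104.4 − 1.5·5.75 = 95.775; MC(q_m) = 74.5 + 2.2·5.75 = 87.15.
Competitive q* = 8.0811, so Δq = 2.3311; wedge = 95.775 − 87.15 = 8.625.
The triangle = ½ × 2.3311 × 8.625 = 10.05.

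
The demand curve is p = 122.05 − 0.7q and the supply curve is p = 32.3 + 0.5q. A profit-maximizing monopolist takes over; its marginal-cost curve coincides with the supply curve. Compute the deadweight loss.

Competitive equilibrium: 122.05 − 0.7q = 32.3 + 0.5q → q* = 74.7917, p* = 69.6958.
Marginal revenue: MR = 122.05 − 1.4q. Set MR = MC: 122.05 − 1.4q = 32.3 + 0.5q → q_m = 47.2368.
Price p_m = 122.05 − 0.7·47.2368 = 88.9842; MC(q_m) = 32.3 + 0.5·47.2368 = 55.9184.
Competitive q* = 74.7917, so Δq = 27.5549; wedge = 88.9842 − 55.9184 = 33.0658.
Deadweight loss = ½ × 27.5549 × 33.0658 = 455.56.

455.56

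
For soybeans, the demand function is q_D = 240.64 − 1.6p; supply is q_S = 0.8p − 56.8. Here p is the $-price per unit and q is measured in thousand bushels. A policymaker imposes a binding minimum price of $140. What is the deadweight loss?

$619.53 thousand

In inverse form: demand p = 150.4 − 0.625q, supply p = 71 + 1.25q.
Competitive equilibrium: 150.4 − 0.625q = 71 + 1.25q → q* = 42.3467, p* = 123.9333.
At the floor p = 140, quantity demanded = (150.4 − 140)/0.625 = 16.64.
Sellers' marginal cost at q' = 16.64: 71 + 1.25·16.64 = 91.8.
Δq = 42.3467 − 16.64 = 25.7067; wedge = 140 − 91.8 = 48.2.
Welfare loss = ½ × 25.7067 × 48.2 = $619.53 thousand.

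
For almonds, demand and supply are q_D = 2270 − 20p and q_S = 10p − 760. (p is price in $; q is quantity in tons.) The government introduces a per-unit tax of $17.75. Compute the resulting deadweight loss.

In inverse form: demand p = 113.5 − 0.05q, supply p = 76 + 0.1q.
Competitive equilibrium: 113.5 − 0.05q = 76 + 0.1q → q* = 250, p* = 101.
With the tax, the buyer price exceeds the seller price by 17.75: (113.5 − 0.05q) − (76 + 0.1q) = 17.75 → q' = 131.6667.
Δq = 250 − 131.6667 = 118.3333; the wedge equals the tax, 17.75.
Welfare loss = ½ × 118.3333 × 17.75 = $1050.21.

$1050.21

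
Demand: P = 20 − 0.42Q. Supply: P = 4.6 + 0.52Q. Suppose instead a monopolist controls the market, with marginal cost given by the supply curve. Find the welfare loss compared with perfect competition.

Competitive equilibrium: 20 − 0.42Q = 4.6 + 0.52Q → Q* = 16.383, P* = 13.1191.
Marginal revenue: MR = 20 − 0.84Q. Set MR = MC: 20 − 0.84Q = 4.6 + 0.52Q → Q_m = 11.3235.
Price P_m = 20 − 0.42·11.3235 = 15.2441; MC(Q_m) = 4.6 + 0.52·11.3235 = 10.4882.
Competitive Q* = 16.383, so ΔQ = 5.0595; wedge = 15.2441 − 10.4882 = 4.7559.
DWL = ½ × 5.0595 × 4.7559 = 12.03.

12.03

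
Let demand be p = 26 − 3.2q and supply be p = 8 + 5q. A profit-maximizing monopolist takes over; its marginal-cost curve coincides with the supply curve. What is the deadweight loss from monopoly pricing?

Competitive equilibrium: 26 − 3.2q = 8 + 5q → q* = 2.1951, p* = 18.9756.
Marginal revenue: MR = 26 − 6.4q. Set MR = MC: 26 − 6.4q = 8 + 5q → q_m = 1.5789.
Price p_m = 26 − 3.2·1.5789 = 20.9475; MC(q_m) = 8 + 5·1.5789 = 15.8945.
Competitive q* = 2.1951, so Δq = 0.6162; wedge = 20.9475 − 15.8945 = 5.053.
DWL = ½ × 0.6162 × 5.053 = 1.56.

1.56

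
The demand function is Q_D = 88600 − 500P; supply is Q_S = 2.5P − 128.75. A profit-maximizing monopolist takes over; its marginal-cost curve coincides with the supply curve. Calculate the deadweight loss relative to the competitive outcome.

In inverse form: demand P = 177.2 − 0.002Q, supply P = 51.5 + 0.4Q.
Competitive equilibrium: 177.2 − 0.002Q = 51.5 + 0.4Q → Q* = 312.6866, P* = 176.5746.
Marginal revenue: MR = 177.2 − 0.004Q. Set MR = MC: 177.2 − 0.004Q = 51.5 + 0.4Q → Q_m = 311.1386.
Price P_m = 177.2 − 0.002·311.1386 = 176.5777; MC(Q_m) = 51.5 + 0.4·311.1386 = 175.9554.
Competitive Q* = 312.6866, so ΔQ = 1.548; wedge = 176.5777 − 175.9554 = 0.6223.
Deadweight loss = ½ × 1.548 × 0.6223 = 0.48.

0.48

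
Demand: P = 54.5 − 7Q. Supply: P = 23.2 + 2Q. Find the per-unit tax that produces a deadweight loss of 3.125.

7.5

Competitive equilibrium: 54.5 − 7Q = 23.2 + 2Q → Q* = 3.4778, P* = 30.1556.
A tax t gives ΔQ = t/9 and wedge t, so DWL = t²/18.
t²/18 = 3.125 → t² = 56.25 → t = 7.5.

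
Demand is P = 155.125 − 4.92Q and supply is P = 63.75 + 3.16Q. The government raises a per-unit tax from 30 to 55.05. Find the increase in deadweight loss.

131.84

Competitive equilibrium: 155.125 − 4.92Q = 63.75 + 3.16Q → Q* = 11.3088, P* = 99.4858.
For a per-unit tax t: ΔQ = t/8.08, so DWL = ½·t·(t/8.08) = t²/16.16.
At t = 30: DWL = 55.693. At t = 55.05: DWL = 187.531.
Increase = 187.531 − 55.693 = 131.84.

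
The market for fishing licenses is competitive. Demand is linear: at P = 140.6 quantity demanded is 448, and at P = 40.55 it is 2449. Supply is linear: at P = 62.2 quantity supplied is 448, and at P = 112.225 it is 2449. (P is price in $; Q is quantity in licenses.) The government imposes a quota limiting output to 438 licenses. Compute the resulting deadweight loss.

$41764.82

Demand slope = (40.55 − 140.6)/(2449 − 448) = −0.05, so P = 163 − 0.05Q.
Supply slope = (112.225 − 62.2)/(2449 − 448) = 0.025, so P = 51 + 0.025Q.
Competitive equilibrium: 163 − 0.05Q = 51 + 0.025Q → Q* = 1493.3333, P* = 88.3333.
At Q = 438: demand price = 163 − 0.05·438 = 141.1; supply price = 51 + 0.025·438 = 61.95.
ΔQ = 1493.3333 − 438 = 1055.3333; wedge = 141.1 − 61.95 = 79.15.
The triangle = ½ × 1055.3333 × 79.15 = $41764.82.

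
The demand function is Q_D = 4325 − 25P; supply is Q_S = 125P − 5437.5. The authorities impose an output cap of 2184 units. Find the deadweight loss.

In inverse form: demand P = 173 − 0.04Q, supply P = 43.5 + 0.008Q.
Competitive equilibrium: 173 − 0.04Q = 43.5 + 0.008Q → Q* = 2697.9167, P* = 65.0833.
At Q = 2184: demand price = 173 − 0.04·2184 = 85.64; supply price = 43.5 + 0.008·2184 = 60.972.
ΔQ = 2697.9167 − 2184 = 513.9167; wedge = 85.64 − 60.972 = 24.668.
DWL = ½ × 513.9167 × 24.668 = 6338.65.

6338.65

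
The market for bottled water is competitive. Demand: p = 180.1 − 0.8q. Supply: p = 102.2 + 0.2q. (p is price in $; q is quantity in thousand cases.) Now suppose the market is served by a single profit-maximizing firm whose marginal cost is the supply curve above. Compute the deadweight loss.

Competitive equilibrium: 180.1 − 0.8q = 102.2 + 0.2q → q* = 77.9, p* = 117.78.
Marginal revenue: MR = 180.1 − 1.6q. Set MR = MC: 180.1 − 1.6q = 102.2 + 0.2q → q_m = 43.2778.
Price p_m = 180.1 − 0.8·43.2778 = 145.4778; MC(q_m) = 102.2 + 0.2·43.2778 = 110.8556.
Competitive q* = 77.9, so Δq = 34.6222; wedge = 145.4778 − 110.8556 = 34.6222.
Welfare loss = ½ × 34.6222 × 34.6222 = $599.35 thousand.

$599.35 thousand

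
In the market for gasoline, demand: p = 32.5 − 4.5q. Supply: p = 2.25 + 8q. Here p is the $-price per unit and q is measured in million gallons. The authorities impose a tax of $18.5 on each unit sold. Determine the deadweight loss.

Competitive equilibrium: 32.5 − 4.5q = 2.25 + 8q → q* = 2.42, p* = 21.61.
With the tax, the buyer price exceeds the seller price by 18.5: (32.5 − 4.5q) − (2.25 + 8q) = 18.5 → q' = 0.94.
Δq = 2.42 − 0.94 = 1.48; the wedge equals the tax, 18.5.
The triangle = ½ × 1.48 × 18.5 = $13.69 million.

$13.69 million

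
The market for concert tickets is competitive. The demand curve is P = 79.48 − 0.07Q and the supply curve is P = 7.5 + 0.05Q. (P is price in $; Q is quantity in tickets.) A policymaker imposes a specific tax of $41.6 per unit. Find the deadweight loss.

$7210.67

Competitive equilibrium: 79.48 − 0.07Q = 7.5 + 0.05Q → Q* = 599.8333, P* = 37.4917.
With the tax, the buyer price exceeds the seller price by 41.6: (79.48 − 0.07Q) − (7.5 + 0.05Q) = 41.6 → Q' = 253.1667.
ΔQ = 599.8333 − 253.1667 = 346.6666; the wedge equals the tax, 41.6.
DWL = ½ × 346.6666 × 41.6 = $7210.67.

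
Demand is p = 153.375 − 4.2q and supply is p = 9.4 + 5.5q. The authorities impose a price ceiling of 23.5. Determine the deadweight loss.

Competitive equilibrium: 153.375 − 4.2q = 9.4 + 5.5q → q* = 14.8428, p* = 91.0353.
At the ceiling p = 23.5, quantity supplied = (23.5 − 9.4)/5.5 = 2.5636.
Willingness to pay at q' = 2.5636: 153.375 − 4.2·2.5636 = 142.6079.
Δq = 14.8428 − 2.5636 = 12.2792; wedge = 142.6079 − 23.5 = 119.1079.
The triangle = ½ × 12.2792 × 119.1079 = 731.27.

731.27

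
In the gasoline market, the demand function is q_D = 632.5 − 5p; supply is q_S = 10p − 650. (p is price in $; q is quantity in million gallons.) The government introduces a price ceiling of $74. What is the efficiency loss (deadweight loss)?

$1983.75 million

In inverse form: demand p = 126.5 − 0.2q, supply p = 65 + 0.1q.
Competitive equilibrium: 126.5 − 0.2q = 65 + 0.1q → q* = 205, p* = 85.5.
At the ceiling p = 74, quantity supplied = (74 − 65)/0.1 = 90.
Willingness to pay at q' = 90: 126.5 − 0.2·90 = 108.5.
Δq = 205 − 90 = 115; wedge = 108.5 − 74 = 34.5.
The triangle = ½ × 115 × 34.5 = $1983.75 million.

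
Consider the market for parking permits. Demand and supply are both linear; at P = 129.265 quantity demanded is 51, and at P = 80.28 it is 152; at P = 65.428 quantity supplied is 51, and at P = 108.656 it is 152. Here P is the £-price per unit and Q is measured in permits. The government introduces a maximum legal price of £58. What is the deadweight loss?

£3477.14

Demand slope = (80.28 − 129.265)/(152 − 51) = −0.485, so P = 154 − 0.485Q.
Supply slope = (108.656 − 65.428)/(152 − 51) = 0.428, so P = 43.6 + 0.428Q.
Competitive equilibrium: 154 − 0.485Q = 43.6 + 0.428Q → Q* = 120.92, P* = 95.3538.
At the ceiling P = 58, quantity supplied = (58 − 43.6)/0.428 = 33.6449.
Willingness to pay at Q' = 33.6449: 154 − 0.485·33.6449 = 137.6822.
ΔQ = 120.92 − 33.6449 = 87.2751; wedge = 137.6822 − 58 = 79.6822.
Welfare loss = ½ × 87.2751 × 79.6822 = £3477.14.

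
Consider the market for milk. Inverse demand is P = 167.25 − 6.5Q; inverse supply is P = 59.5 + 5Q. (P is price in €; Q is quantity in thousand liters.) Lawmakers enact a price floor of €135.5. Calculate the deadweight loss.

Competitive equilibrium: 167.25 − 6.5Q = 59.5 + 5Q → Q* = 9.3696, P* = 106.3478.
At the floor P = 135.5, quantity demanded = (167.25 − 135.5)/6.5 = 4.8846.
Sellers' marginal cost at Q' = 4.8846: 59.5 + 5·4.8846 = 83.923.
ΔQ = 9.3696 − 4.8846 = 4.485; wedge = 135.5 − 83.923 = 51.577.
Deadweight loss = ½ × 4.485 × 51.577 = €115.66 thousand.

€115.66 thousand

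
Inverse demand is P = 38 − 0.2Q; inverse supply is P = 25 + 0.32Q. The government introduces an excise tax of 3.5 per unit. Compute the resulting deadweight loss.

11.78

Competitive equilibrium: 38 − 0.2Q = 25 + 0.32Q → Q* = 25, P* = 33.
With the tax, the buyer price exceeds the seller price by 3.5: (38 − 0.2Q) − (25 + 0.32Q) = 3.5 → Q' = 18.2692.
ΔQ = 25 − 18.2692 = 6.7308; the wedge equals the tax, 3.5.
Deadweight loss = ½ × 6.7308 × 3.5 = 11.78.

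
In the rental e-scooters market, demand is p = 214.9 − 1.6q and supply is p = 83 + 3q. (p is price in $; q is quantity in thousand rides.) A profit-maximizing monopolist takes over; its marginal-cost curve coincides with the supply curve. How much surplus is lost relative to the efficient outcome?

$125.94 thousand

Competitive equilibrium: 214.9 − 1.6q = 83 + 3q → q* = 28.6739, p* = 169.0217.
Marginal revenue: MR = 214.9 − 3.2q. Set MR = MC: 214.9 − 3.2q = 83 + 3q → q_m = 21.2742.
Price p_m = 214.9 − 1.6·21.2742 = 180.8613; MC(q_m) = 83 + 3·21.2742 = 146.8226.
Competitive q* = 28.6739, so Δq = 7.3997; wedge = 180.8613 − 146.8226 = 34.0387.
DWL = ½ × 7.3997 × 34.0387 = $125.94 thousand.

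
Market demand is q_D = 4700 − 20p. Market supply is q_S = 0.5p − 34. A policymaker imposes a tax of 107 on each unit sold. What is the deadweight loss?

In inverse form: demand p = 235 − 0.05q, supply p = 68 + 2q.
Competitive equilibrium: 235 − 0.05q = 68 + 2q → q* = 81.4634, p* = 230.9268.
With the tax, the buyer price exceeds the seller price by 107: (235 − 0.05q) − (68 + 2q) = 107 → q' = 29.2683.
Δq = 81.4634 − 29.2683 = 52.1951; the wedge equals the tax, 107.
Deadweight loss = ½ × 52.1951 × 107 = 2792.44.

2792.44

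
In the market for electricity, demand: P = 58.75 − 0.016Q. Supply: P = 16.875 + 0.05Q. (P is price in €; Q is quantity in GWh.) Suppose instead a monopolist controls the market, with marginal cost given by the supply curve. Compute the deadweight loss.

Competitive equilibrium: 58.75 − 0.016Q = 16.875 + 0.05Q → Q* = 634.4697, P* = 48.59848.
Marginal revenue: MR = 58.75 − 0.032Q. Set MR = MC: 58.75 − 0.032Q = 16.875 + 0.05Q → Q_m = 510.67073.
Price P_m = 58.75 − 0.016·510.67073 = 50.57927; MC(Q_m) = 16.875 + 0.05·510.67073 = 42.40854.
Competitive Q* = 634.4697, so ΔQ = 123.79897; wedge = 50.57927 − 42.40854 = 8.17073.
DWL = ½ × 123.79897 × 8.17073 = €505.76.

€505.76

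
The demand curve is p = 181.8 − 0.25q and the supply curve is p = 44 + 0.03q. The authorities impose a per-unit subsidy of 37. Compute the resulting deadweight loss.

2444.64

Competitive equilibrium: 181.8 − 0.25q = 44 + 0.03q → q* = 492.1429, p* = 58.7643.
The subsidy lowers effective supply by 37: p = 7 + 0.03q.
New quantity: 181.8 − 0.25q = 7 + 0.03q → q' = 624.2857.
Overproduction Δq = 624.2857 − 492.1429 = 132.1428; wedge = subsidy = 37.
Deadweight loss = ½ × 132.1428 × 37 = 2444.64.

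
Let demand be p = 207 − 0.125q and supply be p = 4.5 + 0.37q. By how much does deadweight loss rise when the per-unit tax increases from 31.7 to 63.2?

Competitive equilibrium: 207 − 0.125q = 4.5 + 0.37q → q* = 409.0909, p* = 155.8636.
For a per-unit tax t: Δq = t/0.495, so DWL = ½·t·(t/0.495) = t²/0.99.
At t = 31.7: DWL = 1015.04. At t = 63.2: DWL = 4034.586.
Increase = 4034.586 − 1015.04 = 3019.55.

3019.55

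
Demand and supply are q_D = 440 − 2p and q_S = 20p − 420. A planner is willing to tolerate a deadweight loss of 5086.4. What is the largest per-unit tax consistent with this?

74.8

In inverse form: demand p = 220 − 0.5q, supply p = 21 + 0.05q.
Competitive equilibrium: 220 − 0.5q = 21 + 0.05q → q* = 361.8182, p* = 39.0909.
A tax t gives Δq = t/0.55 and wedge t, so DWL = t²/1.1.
t²/1.1 = 5086.4 → t² = 5595.04 → t = 74.8.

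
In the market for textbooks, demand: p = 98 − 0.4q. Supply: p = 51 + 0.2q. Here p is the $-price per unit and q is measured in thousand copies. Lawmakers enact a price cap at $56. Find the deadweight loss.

Competitive equilibrium: 98 − 0.4q = 51 + 0.2q → q* = 78.3333, p* = 66.6667.
At the ceiling p = 56, quantity supplied = (56 − 51)/0.2 = 25.
Willingness to pay at q' = 25: 98 − 0.4·25 = 88.
Δq = 78.3333 − 25 = 53.3333; wedge = 88 − 56 = 32.
The triangle = ½ × 53.3333 × 32 = $853.33 thousand.

$853.33 thousand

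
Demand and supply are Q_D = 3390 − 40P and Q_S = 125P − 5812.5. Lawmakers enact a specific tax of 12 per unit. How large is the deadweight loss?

In inverse form: demand P = 84.75 − 0.025Q, supply P = 46.5 + 0.008Q.
Competitive equilibrium: 84.75 − 0.025Q = 46.5 + 0.008Q → Q* = 1159.0909, P* = 55.7727.
With the tax, the buyer price exceeds the seller price by 12: (84.75 − 0.025Q) − (46.5 + 0.008Q) = 12 → Q' = 795.4545.
ΔQ = 1159.0909 − 795.4545 = 363.6364; the wedge equals the tax, 12.
Welfare loss = ½ × 363.6364 × 12 = 2181.82.

2181.82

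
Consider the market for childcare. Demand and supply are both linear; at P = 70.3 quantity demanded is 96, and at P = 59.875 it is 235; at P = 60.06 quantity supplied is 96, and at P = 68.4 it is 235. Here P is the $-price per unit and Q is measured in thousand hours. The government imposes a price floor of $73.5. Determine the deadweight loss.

$948.15 thousand

Demand slope = (59.875 − 70.3)/(235 − 96) = −0.075, so P = 77.5 − 0.075Q.
Supply slope = (68.4 − 60.06)/(235 − 96) = 0.06, so P = 54.3 + 0.06Q.
Competitive equilibrium: 77.5 − 0.075Q = 54.3 + 0.06Q → Q* = 171.8519, P* = 64.6111.
At the floor P = 73.5, quantity demanded = (77.5 − 73.5)/0.075 = 53.3333.
Sellers' marginal cost at Q' = 53.3333: 54.3 + 0.06·53.3333 = 57.5.
ΔQ = 171.8519 − 53.3333 = 118.5186; wedge = 73.5 − 57.5 = 16.
The triangle = ½ × 118.5186 × 16 = $948.15 thousand.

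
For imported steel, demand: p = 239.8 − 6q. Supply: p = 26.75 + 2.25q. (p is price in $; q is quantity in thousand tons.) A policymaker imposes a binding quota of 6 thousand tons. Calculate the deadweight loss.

$1621.13 thousand

Competitive equilibrium: 239.8 − 6q = 26.75 + 2.25q → q* = 25.82424, p* = 84.85455.
At q = 6: demand price = 239.8 − 6·6 = 203.8; supply price = 26.75 + 2.25·6 = 40.25.
Δq = 25.82424 − 6 = 19.82424; wedge = 203.8 − 40.25 = 163.55.
Welfare loss = ½ × 19.82424 × 163.55 = $1621.13 thousand.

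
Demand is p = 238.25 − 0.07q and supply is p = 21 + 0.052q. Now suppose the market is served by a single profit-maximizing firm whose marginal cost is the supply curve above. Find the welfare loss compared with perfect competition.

Competitive equilibrium: 238.25 − 0.07q = 21 + 0.052q → q* = 1780.7377, p* = 113.59836.
Marginal revenue: MR = 238.25 − 0.14q. Set MR = MC: 238.25 − 0.14q = 21 + 0.052q → q_m = 1131.51042.
Price p_m = 238.25 − 0.07·1131.51042 = 159.04427; MC(q_m) = 21 + 0.052·1131.51042 = 79.83854.
Competitive q* = 1780.7377, so Δq = 649.22728; wedge = 159.04427 − 79.83854 = 79.20573.
The triangle = ½ × 649.22728 × 79.20573 = 25711.26.

25711.26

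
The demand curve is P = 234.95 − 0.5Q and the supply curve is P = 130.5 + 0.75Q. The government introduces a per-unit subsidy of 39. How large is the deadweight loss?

608.40

Competitive equilibrium: 234.95 − 0.5Q = 130.5 + 0.75Q → Q* = 83.56, P* = 193.17.
The subsidy lowers effective supply by 39: P = 91.5 + 0.75Q.
New quantity: 234.95 − 0.5Q = 91.5 + 0.75Q → Q' = 114.76.
Overproduction ΔQ = 114.76 − 83.56 = 31.2; wedge = subsidy = 39.
The triangle = ½ × 31.2 × 39 = 608.40.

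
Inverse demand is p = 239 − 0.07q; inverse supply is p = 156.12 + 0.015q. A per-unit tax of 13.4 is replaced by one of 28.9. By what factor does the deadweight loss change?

4.651

Competitive equilibrium: 239 − 0.07q = 156.12 + 0.015q → q* = 975.0588, p* = 170.7459.
For a per-unit tax t: Δq = t/0.085, so DWL = ½·t·(t/0.085) = t²/0.17.
At t = 13.4: DWL = 1056.235. At t = 28.9: DWL = 4913.
Ratio = (28.9/13.4)² = 4.651.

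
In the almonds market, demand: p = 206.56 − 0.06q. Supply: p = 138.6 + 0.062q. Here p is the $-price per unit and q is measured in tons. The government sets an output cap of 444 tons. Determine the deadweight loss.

Competitive equilibrium: 206.56 − 0.06q = 138.6 + 0.062q → q* = 557.0492, p* = 173.137.
At q = 444: demand price = 206.56 − 0.06·444 = 179.92; supply price = 138.6 + 0.062·444 = 166.128.
Δq = 557.0492 − 444 = 113.0492; wedge = 179.92 − 166.128 = 13.792.
Deadweight loss = ½ × 113.0492 × 13.792 = $779.59.

$779.59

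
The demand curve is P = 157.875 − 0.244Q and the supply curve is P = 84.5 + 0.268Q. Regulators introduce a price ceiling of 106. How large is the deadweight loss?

Competitive equilibrium: 157.875 − 0.244Q = 84.5 + 0.268Q → Q* = 143.3105, P* = 122.9072.
At the ceiling P = 106, quantity supplied = (106 − 84.5)/0.268 = 80.2239.
Willingness to pay at Q' = 80.2239: 157.875 − 0.244·80.2239 = 138.3004.
ΔQ = 143.3105 − 80.2239 = 63.0866; wedge = 138.3004 − 106 = 32.3004.
Deadweight loss = ½ × 63.0866 × 32.3004 = 1018.86.

1018.86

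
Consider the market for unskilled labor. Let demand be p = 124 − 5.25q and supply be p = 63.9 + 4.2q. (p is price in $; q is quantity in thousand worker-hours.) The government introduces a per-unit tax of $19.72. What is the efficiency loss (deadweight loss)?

$20.58 thousand

Competitive equilibrium: 124 − 5.25q = 63.9 + 4.2q → q* = 6.3598, p* = 90.6111.
With the tax, the buyer price exceeds the seller price by 19.72: (124 − 5.25q) − (63.9 + 4.2q) = 19.72 → q' = 4.273.
Δq = 6.3598 − 4.273 = 2.0868; the wedge equals the tax, 19.72.
Welfare loss = ½ × 2.0868 × 19.72 = $20.58 thousand.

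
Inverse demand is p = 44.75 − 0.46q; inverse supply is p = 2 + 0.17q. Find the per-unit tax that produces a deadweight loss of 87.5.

Competitive equilibrium: 44.75 − 0.46q = 2 + 0.17q → q* = 67.8571, p* = 13.5357.
A tax t gives Δq = t/0.63 and wedge t, so DWL = t²/1.26.
t²/1.26 = 87.5 → t² = 110.25 → t = 10.5.

10.5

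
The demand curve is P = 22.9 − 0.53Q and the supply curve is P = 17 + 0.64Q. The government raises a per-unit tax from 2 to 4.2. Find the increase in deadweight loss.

Competitive equilibrium: 22.9 − 0.53Q = 17 + 0.64Q → Q* = 5.0427, P* = 20.2274.
For a per-unit tax t: ΔQ = t/1.17, so DWL = ½·t·(t/1.17) = t²/2.34.
At t = 2: DWL = 1.709. At t = 4.2: DWL = 7.538.
Increase = 7.538 − 1.709 = 5.83.

5.83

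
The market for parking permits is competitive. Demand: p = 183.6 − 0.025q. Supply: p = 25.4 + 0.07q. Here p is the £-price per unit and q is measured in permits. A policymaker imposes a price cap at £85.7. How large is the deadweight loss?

£30692.13

Competitive equilibrium: 183.6 − 0.025q = 25.4 + 0.07q → q* = 1665.2632, p* = 141.9684.
At the ceiling p = 85.7, quantity supplied = (85.7 − 25.4)/0.07 = 861.4286.
Willingness to pay at q' = 861.4286: 183.6 − 0.025·861.4286 = 162.0643.
Δq = 1665.2632 − 861.4286 = 803.8346; wedge = 162.0643 − 85.7 = 76.3643.
DWL = ½ × 803.8346 × 76.3643 = £30692.13.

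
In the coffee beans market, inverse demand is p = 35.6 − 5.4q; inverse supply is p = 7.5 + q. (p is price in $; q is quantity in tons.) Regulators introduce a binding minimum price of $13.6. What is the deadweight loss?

$0.32

Competitive equilibrium: 35.6 − 5.4q = 7.5 + q → q* = 4.3906, p* = 11.8906.
At the floor p = 13.6, quantity demanded = (35.6 − 13.6)/5.4 = 4.0741.
Sellers' marginal cost at q' = 4.0741: 7.5 + 1·4.0741 = 11.5741.
Δq = 4.3906 − 4.0741 = 0.3165; wedge = 13.6 − 11.5741 = 2.0259.
The triangle = ½ × 0.3165 × 2.0259 = $0.32.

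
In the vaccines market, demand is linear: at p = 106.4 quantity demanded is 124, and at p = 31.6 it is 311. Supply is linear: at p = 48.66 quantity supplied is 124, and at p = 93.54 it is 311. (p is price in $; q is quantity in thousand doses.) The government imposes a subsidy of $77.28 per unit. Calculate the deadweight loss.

Demand slope = (31.6 − 106.4)/(311 − 124) = −0.4, so p = 156 − 0.4q.
Supply slope = (93.54 − 48.66)/(311 − 124) = 0.24, so p = 18.9 + 0.24q.
Competitive equilibrium: 156 − 0.4q = 18.9 + 0.24q → q* = 214.2188, p* = 70.3125.
The subsidy lowers effective supply by 77.28: p = 0.24q − 58.38.
New quantity: 156 − 0.4q = 0.24q − 58.38 → q' = 334.9688.
Overproduction Δq = 334.9688 − 214.2188 = 120.75; wedge = subsidy = 77.28.
DWL = ½ × 120.75 × 77.28 = $4665.78 thousand.

$4665.78 thousand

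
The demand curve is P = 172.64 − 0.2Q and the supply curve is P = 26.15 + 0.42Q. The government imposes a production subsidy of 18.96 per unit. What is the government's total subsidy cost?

Competitive equilibrium: 172.64 − 0.2Q = 26.15 + 0.42Q → Q* = 236.2742, P* = 125.3852.
The subsidy lowers effective supply by 18.96: P = 7.19 + 0.42Q.
New quantity: 172.64 − 0.2Q = 7.19 + 0.42Q → Q' = 266.8548.
Total subsidy cost = 18.96 × 266.8548 = 5059.57.

5059.57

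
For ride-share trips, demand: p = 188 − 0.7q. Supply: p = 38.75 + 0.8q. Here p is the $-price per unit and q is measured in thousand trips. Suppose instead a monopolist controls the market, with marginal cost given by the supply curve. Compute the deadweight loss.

Competitive equilibrium: 188 − 0.7q = 38.75 + 0.8q → q* = 99.5, p* = 118.35.
Marginal revenue: MR = 188 − 1.4q. Set MR = MC: 188 − 1.4q = 38.75 + 0.8q → q_m = 67.8409.
Price p_m = 188 − 0.7·67.8409 = 140.5114; MC(q_m) = 38.75 + 0.8·67.8409 = 93.0227.
Competitive q* = 99.5, so Δq = 31.6591; wedge = 140.5114 − 93.0227 = 47.4887.
Welfare loss = ½ × 31.6591 × 47.4887 = $751.72 thousand.

$751.72 thousand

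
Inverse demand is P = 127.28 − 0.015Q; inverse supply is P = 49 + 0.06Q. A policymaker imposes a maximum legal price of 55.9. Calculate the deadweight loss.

Competitive equilibrium: 127.28 − 0.015Q = 49 + 0.06Q → Q* = 1043.7333, P* = 111.624.
At the ceiling P = 55.9, quantity supplied = (55.9 − 49)/0.06 = 115.
Willingness to pay at Q' = 115: 127.28 − 0.015·115 = 125.555.
ΔQ = 1043.7333 − 115 = 928.7333; wedge = 125.555 − 55.9 = 69.655.
Deadweight loss = ½ × 928.7333 × 69.655 = 32345.46.

32345.46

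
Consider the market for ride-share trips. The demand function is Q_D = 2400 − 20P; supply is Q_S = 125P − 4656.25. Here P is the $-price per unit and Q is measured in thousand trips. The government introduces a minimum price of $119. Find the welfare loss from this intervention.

$57387.31 thousand

In inverse form: demand P = 120 − 0.05Q, supply P = 37.25 + 0.008Q.
Competitive equilibrium: 120 − 0.05Q = 37.25 + 0.008Q → Q* = 1426.7241, P* = 48.6638.
At the floor P = 119, quantity demanded = (120 − 119)/0.05 = 20.
Sellers' marginal cost at Q' = 20: 37.25 + 0.008·20 = 37.41.
ΔQ = 1426.7241 − 20 = 1406.7241; wedge = 119 − 37.41 = 81.59.
Welfare loss = ½ × 1406.7241 × 81.59 = $57387.31 thousand.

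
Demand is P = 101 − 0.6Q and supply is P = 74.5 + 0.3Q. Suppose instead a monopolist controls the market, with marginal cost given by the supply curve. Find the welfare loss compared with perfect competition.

62.42

Competitive equilibrium: 101 − 0.6Q = 74.5 + 0.3Q → Q* = 29.4444, P* = 83.3333.
Marginal revenue: MR = 101 − 1.2Q. Set MR = MC: 101 − 1.2Q = 74.5 + 0.3Q → Q_m = 17.6667.
Price P_m = 101 − 0.6·17.6667 = 90.4; MC(Q_m) = 74.5 + 0.3·17.6667 = 79.8.
Competitive Q* = 29.4444, so ΔQ = 11.7777; wedge = 90.4 − 79.8 = 10.6.
Deadweight loss = ½ × 11.7777 × 10.6 = 62.42.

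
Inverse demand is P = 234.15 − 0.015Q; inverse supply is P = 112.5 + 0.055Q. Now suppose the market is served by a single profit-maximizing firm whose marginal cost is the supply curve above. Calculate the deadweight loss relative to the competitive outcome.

Competitive equilibrium: 234.15 − 0.015Q = 112.5 + 0.055Q → Q* = 1737.8571, P* = 208.0821.
Marginal revenue: MR = 234.15 − 0.03Q. Set MR = MC: 234.15 − 0.03Q = 112.5 + 0.055Q → Q_m = 1431.1765.
Price P_m = 234.15 − 0.015·1431.1765 = 212.6824; MC(Q_m) = 112.5 + 0.055·1431.1765 = 191.2147.
Competitive Q* = 1737.8571, so ΔQ = 306.6806; wedge = 212.6824 − 191.2147 = 21.4677.
Welfare loss = ½ × 306.6806 × 21.4677 = 3291.86.

3291.86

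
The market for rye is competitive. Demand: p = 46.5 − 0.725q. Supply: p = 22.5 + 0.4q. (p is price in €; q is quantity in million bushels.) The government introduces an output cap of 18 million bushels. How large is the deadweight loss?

Competitive equilibrium: 46.5 − 0.725q = 22.5 + 0.4q → q* = 21.3333, p* = 31.0333.
At q = 18: demand price = 46.5 − 0.725·18 = 33.45; supply price = 22.5 + 0.4·18 = 29.7.
Δq = 21.3333 − 18 = 3.3333; wedge = 33.45 − 29.7 = 3.75.
The triangle = ½ × 3.3333 × 3.75 = €6.25 million.

€6.25 million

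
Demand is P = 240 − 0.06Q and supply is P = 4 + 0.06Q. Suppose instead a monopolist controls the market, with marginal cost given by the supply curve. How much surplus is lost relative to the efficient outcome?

25785.19

Competitive equilibrium: 240 − 0.06Q = 4 + 0.06Q → Q* = 1966.6666667, P* = 122.
Marginal revenue: MR = 240 − 0.12Q. Set MR = MC: 240 − 0.12Q = 4 + 0.06Q → Q_m = 1311.1111111.
Price P_m = 240 − 0.06·1311.1111111 = 161.3333333; MC(Q_m) = 4 + 0.06·1311.1111111 = 82.6666667.
Competitive Q* = 1966.6666667, so ΔQ = 655.5555556; wedge = 161.3333333 − 82.6666667 = 78.6666666.
DWL = ½ × 655.5555556 × 78.6666666 = 25785.19.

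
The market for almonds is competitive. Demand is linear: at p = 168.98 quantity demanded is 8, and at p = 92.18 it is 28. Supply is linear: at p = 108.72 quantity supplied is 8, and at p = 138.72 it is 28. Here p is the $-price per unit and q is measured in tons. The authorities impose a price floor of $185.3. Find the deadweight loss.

Demand slope = (92.18 − 168.98)/(28 − 8) = −3.84, so p = 199.7 − 3.84q.
Supply slope = (138.72 − 108.72)/(28 − 8) = 1.5, so p = 96.72 + 1.5q.
Competitive equilibrium: 199.7 − 3.84q = 96.72 + 1.5q → q* = 19.2846, p* = 125.647.
At the floor p = 185.3, quantity demanded = (199.7 − 185.3)/3.84 = 3.75.
Sellers' marginal cost at q' = 3.75: 96.72 + 1.5·3.75 = 102.345.
Δq = 19.2846 − 3.75 = 15.5346; wedge = 185.3 − 102.345 = 82.955.
The triangle = ½ × 15.5346 × 82.955 = $644.34.

$644.34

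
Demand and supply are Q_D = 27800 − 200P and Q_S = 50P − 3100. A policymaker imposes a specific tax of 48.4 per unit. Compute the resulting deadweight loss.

In inverse form: demand P = 139 − 0.005Q, supply P = 62 + 0.02Q.
Competitive equilibrium: 139 − 0.005Q = 62 + 0.02Q → Q* = 3080, P* = 123.6.
With the tax, the buyer price exceeds the seller price by 48.4: (139 − 0.005Q) − (62 + 0.02Q) = 48.4 → Q' = 1144.
ΔQ = 3080 − 1144 = 1936; the wedge equals the tax, 48.4.
Deadweight loss = ½ × 1936 × 48.4 = 46851.20.

46851.20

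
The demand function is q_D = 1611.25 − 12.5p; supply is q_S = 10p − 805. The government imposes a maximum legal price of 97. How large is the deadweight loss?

971.36

In inverse form: demand p = 128.9 − 0.08q, supply p = 80.5 + 0.1q.
Competitive equilibrium: 128.9 − 0.08q = 80.5 + 0.1q → q* = 268.8889, p* = 107.3889.
At the ceiling p = 97, quantity supplied = (97 − 80.5)/0.1 = 165.
Willingness to pay at q' = 165: 128.9 − 0.08·165 = 115.7.
Δq = 268.8889 − 165 = 103.8889; wedge = 115.7 − 97 = 18.7.
Welfare loss = ½ × 103.8889 × 18.7 = 971.36.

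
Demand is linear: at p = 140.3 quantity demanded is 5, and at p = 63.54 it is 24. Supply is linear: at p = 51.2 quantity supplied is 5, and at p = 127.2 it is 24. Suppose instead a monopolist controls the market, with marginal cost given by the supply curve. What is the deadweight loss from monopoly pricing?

Demand slope = (63.54 − 140.3)/(24 − 5) = −4.04, so p = 160.5 − 4.04q.
Supply slope = (127.2 − 51.2)/(24 − 5) = 4, so p = 31.2 + 4q.
Competitive equilibrium: 160.5 − 4.04q = 31.2 + 4q → q* = 16.0821, p* = 95.5284.
Marginal revenue: MR = 160.5 − 8.08q. Set MR = MC: 160.5 − 8.08q = 31.2 + 4q → q_m = 10.7036.
Price p_m = 160.5 − 4.04·10.7036 = 117.2575; MC(q_m) = 31.2 + 4·10.7036 = 74.0144.
Competitive q* = 16.0821, so Δq = 5.3785; wedge = 117.2575 − 74.0144 = 43.2431.
Welfare loss = ½ × 5.3785 × 43.2431 = 116.29.

116.29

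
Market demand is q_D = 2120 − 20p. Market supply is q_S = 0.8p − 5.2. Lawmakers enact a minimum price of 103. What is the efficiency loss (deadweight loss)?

In inverse form: demand p = 106 − 0.05q, supply p = 6.5 + 1.25q.
Competitive equilibrium: 106 − 0.05q = 6.5 + 1.25q → q* = 76.5385, p* = 102.1731.
At the floor p = 103, quantity demanded = (106 − 103)/0.05 = 60.
Sellers' marginal cost at q' = 60: 6.5 + 1.25·60 = 81.5.
Δq = 76.5385 − 60 = 16.5385; wedge = 103 − 81.5 = 21.5.
Deadweight loss = ½ × 16.5385 × 21.5 = 177.79.

177.79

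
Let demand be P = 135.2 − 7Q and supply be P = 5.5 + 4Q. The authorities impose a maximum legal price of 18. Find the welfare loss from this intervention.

Competitive equilibrium: 135.2 − 7Q = 5.5 + 4Q → Q* = 11.7909, P* = 52.6636.
At the ceiling P = 18, quantity supplied = (18 − 5.5)/4 = 3.125.
Willingness to pay at Q' = 3.125: 135.2 − 7·3.125 = 113.325.
ΔQ = 11.7909 − 3.125 = 8.6659; wedge = 113.325 − 18 = 95.325.
DWL = ½ × 8.6659 × 95.325 = 413.04.

413.04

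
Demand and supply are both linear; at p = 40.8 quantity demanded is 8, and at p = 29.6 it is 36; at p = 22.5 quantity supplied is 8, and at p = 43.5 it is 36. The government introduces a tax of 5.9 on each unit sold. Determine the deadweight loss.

Demand slope = (29.6 − 40.8)/(36 − 8) = −0.4, so p = 44 − 0.4q.
Supply slope = (43.5 − 22.5)/(36 − 8) = 0.75, so p = 16.5 + 0.75q.
Competitive equilibrium: 44 − 0.4q = 16.5 + 0.75q → q* = 23.913, p* = 34.4348.
With the tax, the buyer price exceeds the seller price by 5.9: (44 − 0.4q) − (16.5 + 0.75q) = 5.9 → q' = 18.7826.
Δq = 23.913 − 18.7826 = 5.1304; the wedge equals the tax, 5.9.
Deadweight loss = ½ × 5.1304 × 5.9 = 15.13.

15.13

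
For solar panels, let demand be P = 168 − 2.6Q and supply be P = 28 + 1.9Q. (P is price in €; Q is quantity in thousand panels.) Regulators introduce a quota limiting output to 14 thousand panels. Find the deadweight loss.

Competitive equilibrium: 168 − 2.6Q = 28 + 1.9Q → Q* = 31.1111, P* = 87.1111.
At Q = 14: demand price = 168 − 2.6·14 = 131.6; supply price = 28 + 1.9·14 = 54.6.
ΔQ = 31.1111 − 14 = 17.1111; wedge = 131.6 − 54.6 = 77.
DWL = ½ × 17.1111 × 77 = €658.78 thousand.

€658.78 thousand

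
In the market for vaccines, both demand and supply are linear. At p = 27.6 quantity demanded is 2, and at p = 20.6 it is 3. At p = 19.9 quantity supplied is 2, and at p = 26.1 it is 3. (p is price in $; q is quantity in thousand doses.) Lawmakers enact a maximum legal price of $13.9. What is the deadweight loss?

$15.88 thousand

Demand slope = (20.6 − 27.6)/(3 − 2) = −7, so p = 41.6 − 7q.
Supply slope = (26.1 − 19.9)/(3 − 2) = 6.2, so p = 7.5 + 6.2q.
Competitive equilibrium: 41.6 − 7q = 7.5 + 6.2q → q* = 2.5833, p* = 23.5167.
At the ceiling p = 13.9, quantity supplied = (13.9 − 7.5)/6.2 = 1.0323.
Willingness to pay at q' = 1.0323: 41.6 − 7·1.0323 = 34.3739.
Δq = 2.5833 − 1.0323 = 1.551; wedge = 34.3739 − 13.9 = 20.4739.
The triangle = ½ × 1.551 × 20.4739 = $15.88 thousand.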